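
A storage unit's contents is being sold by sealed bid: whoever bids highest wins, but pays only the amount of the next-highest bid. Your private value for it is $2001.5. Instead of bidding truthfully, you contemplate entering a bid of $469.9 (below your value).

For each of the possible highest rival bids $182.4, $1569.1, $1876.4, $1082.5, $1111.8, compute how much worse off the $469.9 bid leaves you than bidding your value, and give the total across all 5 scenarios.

$2366.2

The deviation costs you only when the competing bid falls strictly between $469.9 and $2001.5; elsewhere both bids give the same outcome.
$182.4: outcomes coincide → loss $0.
$1569.1: truthful payoff $432.4, deviation payoff $0 → loss $432.4.
$1876.4: truthful payoff $125.1, deviation payoff $0 → loss $125.1.
$1082.5: truthful payoff $919, deviation payoff $0 → loss $919.
$1111.8: truthful payoff $889.7, deviation payoff $0 → loss $889.7.
Total loss = $432.4 + $125.1 + $919 + $889.7 = $2366.2.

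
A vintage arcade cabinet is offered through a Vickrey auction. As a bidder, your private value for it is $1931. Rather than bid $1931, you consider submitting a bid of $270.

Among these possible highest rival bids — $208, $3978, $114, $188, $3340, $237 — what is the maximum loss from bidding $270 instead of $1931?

$208: same outcome either way → loss $0.
$3978: same outcome either way → loss $0.
$114: same outcome either way → loss $0.
$188: same outcome either way → loss $0.
$3340: same outcome either way → loss $0.
$237: same outcome either way → loss $0.
Maximum loss: $0.

$0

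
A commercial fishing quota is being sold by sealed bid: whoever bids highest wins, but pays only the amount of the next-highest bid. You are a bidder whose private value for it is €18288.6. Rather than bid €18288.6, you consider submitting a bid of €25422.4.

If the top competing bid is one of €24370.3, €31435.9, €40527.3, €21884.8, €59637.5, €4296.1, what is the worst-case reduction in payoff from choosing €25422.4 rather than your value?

€24370.3: truthful gives €0, deviation gives −€6081.7 → loss €6081.7.
€31435.9: same outcome either way → loss €0.
€40527.3: same outcome either way → loss €0.
€21884.8: truthful gives €0, deviation gives −€3596.2 → loss €3596.2.
€59637.5: same outcome either way → loss €0.
€4296.1: same outcome either way → loss €0.
Maximum loss: €6081.7.

€6081.7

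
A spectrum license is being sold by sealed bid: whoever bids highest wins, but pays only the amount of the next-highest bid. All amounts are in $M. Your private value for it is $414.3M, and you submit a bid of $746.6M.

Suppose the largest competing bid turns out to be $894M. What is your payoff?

Your bid $746.6M is below the highest competing bid $894M, so you lose.
A losing bidder pays nothing and receives nothing: payoff = $0M.

$0M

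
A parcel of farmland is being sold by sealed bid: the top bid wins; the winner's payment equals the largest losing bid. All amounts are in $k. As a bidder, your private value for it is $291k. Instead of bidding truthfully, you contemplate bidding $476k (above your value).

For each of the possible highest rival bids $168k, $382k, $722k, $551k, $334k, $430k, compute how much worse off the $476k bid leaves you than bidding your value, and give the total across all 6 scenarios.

The deviation costs you only when the competing bid falls strictly between $291k and $476k; elsewhere both bids give the same outcome.
$168k: outcomes coincide → loss $0k.
$382k: truthful payoff $0k, deviation payoff −$91k → loss $91k.
$722k: outcomes coincide → loss $0k.
$551k: outcomes coincide → loss $0k.
$334k: truthful payoff $0k, deviation payoff −$43k → loss $43k.
$430k: truthful payoff $0k, deviation payoff −$139k → loss $139k.
Total loss = $91k + $43k + $139k = $273k.
Truthful bidding weakly dominates here: raising your bid can only win items priced above your value, and lowering it can only forfeit items priced below.

$273k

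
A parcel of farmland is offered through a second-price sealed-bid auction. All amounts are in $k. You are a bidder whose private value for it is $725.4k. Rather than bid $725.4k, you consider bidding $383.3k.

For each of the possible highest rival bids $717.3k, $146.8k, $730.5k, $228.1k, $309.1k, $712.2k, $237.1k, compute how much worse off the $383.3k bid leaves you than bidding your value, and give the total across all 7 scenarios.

The deviation costs you only when the competing bid falls strictly between $383.3k and $725.4k; elsewhere both bids give the same outcome.
$717.3k: truthful payoff $8.1k, deviation payoff $0k → loss $8.1k.
$146.8k: outcomes coincide → loss $0k.
$730.5k: outcomes coincide → loss $0k.
$228.1k: outcomes coincide → loss $0k.
$309.1k: outcomes coincide → loss $0k.
$712.2k: truthful payoff $13.2k, deviation payoff $0k → loss $13.2k.
$237.1k: outcomes coincide → loss $0k.
Total loss = $8.1k + $13.2k = $21.3k.

$21.3k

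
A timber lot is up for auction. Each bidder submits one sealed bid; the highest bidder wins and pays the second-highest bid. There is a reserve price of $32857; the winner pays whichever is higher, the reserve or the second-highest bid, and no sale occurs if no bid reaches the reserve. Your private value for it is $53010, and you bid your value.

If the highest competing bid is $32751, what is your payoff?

$20153

Your bid $53010 is the highest and exceeds the reserve.
Price = max(second-highest bid, reserve) = max($32751, $32857) = $32857.
Payoff = $53010 − $32857 = $20153.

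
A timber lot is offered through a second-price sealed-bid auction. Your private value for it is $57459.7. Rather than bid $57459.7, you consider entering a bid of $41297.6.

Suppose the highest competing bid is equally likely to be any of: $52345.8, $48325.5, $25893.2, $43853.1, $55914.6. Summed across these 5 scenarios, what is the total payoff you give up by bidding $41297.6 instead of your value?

The deviation costs you only when the competing bid falls strictly between $41297.6 and $57459.7; elsewhere both bids give the same outcome.
$52345.8: truthful payoff $5113.9, deviation payoff $0 → loss $5113.9.
$48325.5: truthful payoff $9134.2, deviation payoff $0 → loss $9134.2.
$25893.2: outcomes coincide → loss $0.
$43853.1: truthful payoff $13606.6, deviation payoff $0 → loss $13606.6.
$55914.6: truthful payoff $1545.1, deviation payoff $0 → loss $1545.1.
Total loss = $5113.9 + $9134.2 + $13606.6 + $1545.1 = $29399.8.

$29399.8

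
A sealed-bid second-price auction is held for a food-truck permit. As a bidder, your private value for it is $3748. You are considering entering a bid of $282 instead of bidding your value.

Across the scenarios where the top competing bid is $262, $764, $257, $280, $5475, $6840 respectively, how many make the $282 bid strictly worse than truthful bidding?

The deviation hurts exactly when the highest competing bid lies strictly between $282 and $3748 — underbidding then forfeits a profitable win.
$262: below both → same outcome either way.
$764: inside the interval → strictly worse (loss $2984).
$257: below both → same outcome either way.
$280: below both → same outcome either way.
$5475: above both → same outcome either way.
$6840: above both → same outcome either way.
Count: 1.

1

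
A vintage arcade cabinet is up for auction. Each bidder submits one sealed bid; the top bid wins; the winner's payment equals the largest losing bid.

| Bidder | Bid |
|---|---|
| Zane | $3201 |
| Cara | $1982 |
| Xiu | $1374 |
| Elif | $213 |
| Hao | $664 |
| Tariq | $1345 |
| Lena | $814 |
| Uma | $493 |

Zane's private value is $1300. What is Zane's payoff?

−$682

Highest bid: Zane at $3201, so Zane wins.
Second-highest bid: Cara at $1982 — that is the price the winner pays.
Zane's payoff = value − price = $1300 − $1982 = −$682.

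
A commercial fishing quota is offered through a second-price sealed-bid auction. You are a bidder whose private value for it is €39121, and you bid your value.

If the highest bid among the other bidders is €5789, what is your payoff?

€33332

Your bid €39121 exceeds the highest competing bid €5789, so you win.
In a second-price auction the winner pays the second-highest bid, €5789.
Payoff = value − price = €39121 − €5789 = €33332.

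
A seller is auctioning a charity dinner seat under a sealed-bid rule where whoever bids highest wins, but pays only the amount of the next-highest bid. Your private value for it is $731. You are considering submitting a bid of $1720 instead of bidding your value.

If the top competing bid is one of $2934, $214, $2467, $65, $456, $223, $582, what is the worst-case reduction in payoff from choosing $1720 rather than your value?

$2934: same outcome either way → loss $0.
$214: same outcome either way → loss $0.
$2467: same outcome either way → loss $0.
$65: same outcome either way → loss $0.
$456: same outcome either way → loss $0.
$223: same outcome either way → loss $0.
$582: same outcome either way → loss $0.
Maximum loss: $0.

$0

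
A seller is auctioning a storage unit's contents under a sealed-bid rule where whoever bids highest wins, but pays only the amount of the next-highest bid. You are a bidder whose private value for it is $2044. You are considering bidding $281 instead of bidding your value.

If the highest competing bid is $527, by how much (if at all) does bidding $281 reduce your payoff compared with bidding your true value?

Bidding your value $2044: you win (since $2044 > $527) and pay $527. Payoff $1517.
Bidding $281: you lose. Payoff $0.
The competing bid $527 lies between your shaded bid and your value, so underbidding forfeits an item you could have won at a profitable price.
Loss from deviating = $1517 − ($0) = $1517.

$1517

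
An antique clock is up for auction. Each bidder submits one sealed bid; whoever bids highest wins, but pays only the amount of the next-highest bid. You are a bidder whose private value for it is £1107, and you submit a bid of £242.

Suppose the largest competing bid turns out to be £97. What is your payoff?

Your bid £242 exceeds the highest competing bid £97, so you win.
In a second-price auction the winner pays the second-highest bid, £97.
Payoff = value − price = £1107 − £97 = £1010.

£1010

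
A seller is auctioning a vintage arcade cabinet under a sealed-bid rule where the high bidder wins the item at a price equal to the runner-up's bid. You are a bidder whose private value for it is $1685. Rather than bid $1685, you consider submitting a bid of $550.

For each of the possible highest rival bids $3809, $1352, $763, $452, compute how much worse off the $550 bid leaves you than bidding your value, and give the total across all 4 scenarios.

$1255

The deviation costs you only when the competing bid falls strictly between $550 and $1685; elsewhere both bids give the same outcome.
$3809: outcomes coincide → loss $0.
$1352: truthful payoff $333, deviation payoff $0 → loss $333.
$763: truthful payoff $922, deviation payoff $0 → loss $922.
$452: outcomes coincide → loss $0.
Total loss = $333 + $922 = $1255.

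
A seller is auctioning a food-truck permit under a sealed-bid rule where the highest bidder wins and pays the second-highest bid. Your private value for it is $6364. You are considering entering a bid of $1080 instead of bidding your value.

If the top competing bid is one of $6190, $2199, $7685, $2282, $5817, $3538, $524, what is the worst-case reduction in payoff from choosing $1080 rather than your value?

$4165

$6190: truthful gives $174, deviation gives $0 → loss $174.
$2199: truthful gives $4165, deviation gives $0 → loss $4165.
$7685: same outcome either way → loss $0.
$2282: truthful gives $4082, deviation gives $0 → loss $4082.
$5817: truthful gives $547, deviation gives $0 → loss $547.
$3538: truthful gives $2826, deviation gives $0 → loss $2826.
$524: same outcome either way → loss $0.
Maximum loss: $4165.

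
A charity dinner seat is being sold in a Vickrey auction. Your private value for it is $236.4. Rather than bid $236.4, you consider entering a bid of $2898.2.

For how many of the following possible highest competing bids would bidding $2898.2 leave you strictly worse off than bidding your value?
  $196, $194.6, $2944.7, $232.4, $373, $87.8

1

The deviation hurts exactly when the highest competing bid lies strictly between $236.4 and $2898.2 — overbidding then wins at a price above your value.
$196: below both → same outcome either way.
$194.6: below both → same outcome either way.
$2944.7: above both → same outcome either way.
$232.4: below both → same outcome either way.
$373: inside the interval → strictly worse (loss $136.6).
$87.8: below both → same outcome either way.
Count: 1.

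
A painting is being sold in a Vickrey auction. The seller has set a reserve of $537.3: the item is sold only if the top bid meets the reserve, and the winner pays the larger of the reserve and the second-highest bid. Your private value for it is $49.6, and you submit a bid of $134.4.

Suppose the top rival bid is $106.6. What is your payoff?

$0

Your bid $134.4 is the highest bid but falls below the reserve $537.3, so the item goes unsold. Payoff $0.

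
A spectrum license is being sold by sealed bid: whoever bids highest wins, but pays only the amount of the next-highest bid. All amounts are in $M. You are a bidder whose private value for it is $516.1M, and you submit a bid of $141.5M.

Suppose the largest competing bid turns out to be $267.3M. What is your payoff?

Your bid $141.5M is below the highest competing bid $267.3M, so you lose.
A losing bidder pays nothing and receives nothing: payoff = $0M.

$0M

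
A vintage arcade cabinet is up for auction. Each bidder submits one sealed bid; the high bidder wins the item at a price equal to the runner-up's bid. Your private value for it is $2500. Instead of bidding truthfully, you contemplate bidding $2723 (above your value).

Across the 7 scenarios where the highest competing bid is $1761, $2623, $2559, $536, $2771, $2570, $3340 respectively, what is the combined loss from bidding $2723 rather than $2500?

$252

The deviation costs you only when the competing bid falls strictly between $2500 and $2723; elsewhere both bids give the same outcome.
$1761: outcomes coincide → loss $0.
$2623: truthful payoff $0, deviation payoff −$123 → loss $123.
$2559: truthful payoff $0, deviation payoff −$59 → loss $59.
$536: outcomes coincide → loss $0.
$2771: outcomes coincide → loss $0.
$2570: truthful payoff $0, deviation payoff −$70 → loss $70.
$3340: outcomes coincide → loss $0.
Total loss = $123 + $59 + $70 = $252.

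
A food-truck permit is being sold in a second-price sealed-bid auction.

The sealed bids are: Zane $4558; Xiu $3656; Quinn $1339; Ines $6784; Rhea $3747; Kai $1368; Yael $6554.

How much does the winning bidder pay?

Highest bid: Ines at $6784, so Ines wins.
Second-highest bid: Yael at $6554 — that is the price the winner pays.

$6554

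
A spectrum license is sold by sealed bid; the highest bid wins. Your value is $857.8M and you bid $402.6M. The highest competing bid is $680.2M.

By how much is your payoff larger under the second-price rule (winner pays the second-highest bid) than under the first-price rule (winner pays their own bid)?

$0M

Your bid $402.6M is below $680.2M, so you lose under either rule.
Payoff is $0M in both cases; difference = $0M.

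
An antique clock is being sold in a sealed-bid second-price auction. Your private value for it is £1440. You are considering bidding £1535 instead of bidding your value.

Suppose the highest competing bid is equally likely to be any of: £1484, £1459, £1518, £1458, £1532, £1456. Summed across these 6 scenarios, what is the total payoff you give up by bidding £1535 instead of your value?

The deviation costs you only when the competing bid falls strictly between £1440 and £1535; elsewhere both bids give the same outcome.
£1484: truthful payoff £0, deviation payoff −£44 → loss £44.
£1459: truthful payoff £0, deviation payoff −£19 → loss £19.
£1518: truthful payoff £0, deviation payoff −£78 → loss £78.
£1458: truthful payoff £0, deviation payoff −£18 → loss £18.
£1532: truthful payoff £0, deviation payoff −£92 → loss £92.
£1456: truthful payoff £0, deviation payoff −£16 → loss £16.
Total loss = £44 + £19 + £78 + £18 + £92 + £16 = £267.

£267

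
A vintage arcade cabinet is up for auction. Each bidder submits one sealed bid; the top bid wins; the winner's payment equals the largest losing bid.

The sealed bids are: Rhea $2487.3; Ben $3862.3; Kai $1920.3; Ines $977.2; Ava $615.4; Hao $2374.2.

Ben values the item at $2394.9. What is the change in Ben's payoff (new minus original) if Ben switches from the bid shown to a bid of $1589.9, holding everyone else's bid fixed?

$92.4

The highest bid among the other bidders is $2487.3; Ben's bid doesn't change that.
Original bid $3862.3: Ben is highest, pays the top rival bid $2487.3; payoff $2394.9 − $2487.3 = −$92.4.
Alternative bid $1589.9: Ben is not highest (top rival bid is $2487.3); payoff $0.
Change in payoff = $0 − (−$92.4) = $92.4.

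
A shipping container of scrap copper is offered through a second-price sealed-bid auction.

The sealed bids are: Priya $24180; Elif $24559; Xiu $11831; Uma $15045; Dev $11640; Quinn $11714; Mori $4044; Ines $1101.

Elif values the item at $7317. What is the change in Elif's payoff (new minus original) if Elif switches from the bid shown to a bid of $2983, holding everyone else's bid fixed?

$16863

The highest bid among the other bidders is $24180; Elif's bid doesn't change that.
Original bid $24559: Elif is highest, pays the top rival bid $24180; payoff $7317 − $24180 = −$16863.
Alternative bid $2983: Elif is not highest (top rival bid is $24180); payoff $0.
Change in payoff = $0 − (−$16863) = $16863.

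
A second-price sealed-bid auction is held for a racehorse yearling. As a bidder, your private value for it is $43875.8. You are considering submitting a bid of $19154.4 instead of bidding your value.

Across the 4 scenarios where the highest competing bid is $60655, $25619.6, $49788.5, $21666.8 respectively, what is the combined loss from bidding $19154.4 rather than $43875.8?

The deviation costs you only when the competing bid falls strictly between $19154.4 and $43875.8; elsewhere both bids give the same outcome.
$60655: outcomes coincide → loss $0.
$25619.6: truthful payoff $18256.2, deviation payoff $0 → loss $18256.2.
$49788.5: outcomes coincide → loss $0.
$21666.8: truthful payoff $22209, deviation payoff $0 → loss $22209.
Total loss = $18256.2 + $22209 = $40465.2.
In a second-price auction your bid sets only whether you win, not what you pay, so bidding your true value is weakly dominant.

$40465.2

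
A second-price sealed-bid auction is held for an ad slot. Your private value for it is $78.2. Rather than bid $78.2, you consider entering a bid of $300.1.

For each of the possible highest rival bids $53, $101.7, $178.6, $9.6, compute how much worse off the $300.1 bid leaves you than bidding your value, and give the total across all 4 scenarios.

$123.9

The deviation costs you only when the competing bid falls strictly between $78.2 and $300.1; elsewhere both bids give the same outcome.
$53: outcomes coincide → loss $0.
$101.7: truthful payoff $0, deviation payoff −$23.5 → loss $23.5.
$178.6: truthful payoff $0, deviation payoff −$100.4 → loss $100.4.
$9.6: outcomes coincide → loss $0.
Total loss = $23.5 + $100.4 = $123.9.
Truthful bidding weakly dominates here: raising your bid can only win items priced above your value, and lowering it can only forfeit items priced below.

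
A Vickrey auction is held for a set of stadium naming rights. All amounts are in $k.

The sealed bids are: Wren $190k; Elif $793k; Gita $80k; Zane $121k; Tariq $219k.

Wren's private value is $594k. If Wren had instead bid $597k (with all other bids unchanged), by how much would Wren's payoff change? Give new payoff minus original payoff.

The highest bid among the other bidders is $793k; Wren's bid doesn't change that.
Original bid $190k: Wren is not highest (top rival bid is $793k); payoff $0k.
Alternative bid $597k: Wren is not highest (top rival bid is $793k); payoff $0k.
Change in payoff = $0k − ($0k) = $0k.

$0k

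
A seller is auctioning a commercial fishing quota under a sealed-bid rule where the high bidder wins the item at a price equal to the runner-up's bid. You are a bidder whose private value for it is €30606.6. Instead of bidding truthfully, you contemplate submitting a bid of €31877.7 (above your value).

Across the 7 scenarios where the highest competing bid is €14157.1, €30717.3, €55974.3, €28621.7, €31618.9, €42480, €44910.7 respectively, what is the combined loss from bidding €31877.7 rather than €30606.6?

The deviation costs you only when the competing bid falls strictly between €30606.6 and €31877.7; elsewhere both bids give the same outcome.
€14157.1: outcomes coincide → loss €0.
€30717.3: truthful payoff €0, deviation payoff −€110.7 → loss €110.7.
€55974.3: outcomes coincide → loss €0.
€28621.7: outcomes coincide → loss €0.
€31618.9: truthful payoff €0, deviation payoff −€1012.3 → loss €1012.3.
€42480: outcomes coincide → loss €0.
€44910.7: outcomes coincide → loss €0.
Total loss = €110.7 + €1012.3 = €1123.
Truthful bidding weakly dominates here: raising your bid can only win items priced above your value, and lowering it can only forfeit items priced below.

€1123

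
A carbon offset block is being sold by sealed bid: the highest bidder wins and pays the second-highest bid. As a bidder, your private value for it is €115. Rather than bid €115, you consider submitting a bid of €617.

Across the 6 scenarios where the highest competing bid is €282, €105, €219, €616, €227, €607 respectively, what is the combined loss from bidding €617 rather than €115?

€1376

The deviation costs you only when the competing bid falls strictly between €115 and €617; elsewhere both bids give the same outcome.
€282: truthful payoff €0, deviation payoff −€167 → loss €167.
€105: outcomes coincide → loss €0.
€219: truthful payoff €0, deviation payoff −€104 → loss €104.
€616: truthful payoff €0, deviation payoff −€501 → loss €501.
€227: truthful payoff €0, deviation payoff −€112 → loss €112.
€607: truthful payoff €0, deviation payoff −€492 → loss €492.
Total loss = €167 + €104 + €501 + €112 + €492 = €1376.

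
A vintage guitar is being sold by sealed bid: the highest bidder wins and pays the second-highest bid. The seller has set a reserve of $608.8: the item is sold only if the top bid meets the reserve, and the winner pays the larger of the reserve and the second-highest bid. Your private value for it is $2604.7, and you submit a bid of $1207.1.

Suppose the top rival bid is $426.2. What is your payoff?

Your bid $1207.1 is the highest and exceeds the reserve.
Price = max(second-highest bid, reserve) = max($426.2, $608.8) = $608.8.
Payoff = $2604.7 − $608.8 = $1995.9.

$1995.9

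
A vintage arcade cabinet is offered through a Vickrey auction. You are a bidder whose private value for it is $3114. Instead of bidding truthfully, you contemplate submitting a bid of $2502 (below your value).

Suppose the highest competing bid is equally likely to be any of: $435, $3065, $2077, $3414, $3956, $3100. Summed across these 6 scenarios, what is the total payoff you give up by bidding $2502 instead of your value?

$63

The deviation costs you only when the competing bid falls strictly between $2502 and $3114; elsewhere both bids give the same outcome.
$435: outcomes coincide → loss $0.
$3065: truthful payoff $49, deviation payoff $0 → loss $49.
$2077: outcomes coincide → loss $0.
$3414: outcomes coincide → loss $0.
$3956: outcomes coincide → loss $0.
$3100: truthful payoff $14, deviation payoff $0 → loss $14.
Total loss = $49 + $14 = $63.
In a second-price auction your bid sets only whether you win, not what you pay, so bidding your true value is weakly dominant.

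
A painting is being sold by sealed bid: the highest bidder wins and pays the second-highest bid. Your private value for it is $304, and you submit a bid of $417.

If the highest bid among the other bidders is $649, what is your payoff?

$0

Your bid $417 is below the highest competing bid $649, so you lose.
A losing bidder pays nothing and receives nothing: payoff = $0.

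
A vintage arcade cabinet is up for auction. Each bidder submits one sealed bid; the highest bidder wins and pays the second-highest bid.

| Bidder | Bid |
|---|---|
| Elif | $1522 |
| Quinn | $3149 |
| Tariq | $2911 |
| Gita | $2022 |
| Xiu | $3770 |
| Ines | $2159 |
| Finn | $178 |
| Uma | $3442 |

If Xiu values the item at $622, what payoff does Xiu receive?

−$2820

Highest bid: Xiu at $3770, so Xiu wins.
Second-highest bid: Uma at $3442 — that is the price the winner pays.
Xiu's payoff = value − price = $622 − $3442 = −$2820.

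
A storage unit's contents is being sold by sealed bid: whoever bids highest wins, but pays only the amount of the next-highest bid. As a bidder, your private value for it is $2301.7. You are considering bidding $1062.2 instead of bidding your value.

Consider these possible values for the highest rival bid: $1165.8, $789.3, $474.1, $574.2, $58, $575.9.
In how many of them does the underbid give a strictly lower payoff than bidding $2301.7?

The deviation hurts exactly when the highest competing bid lies strictly between $1062.2 and $2301.7 — underbidding then forfeits a profitable win.
$1165.8: inside the interval → strictly worse (loss $1135.9).
$789.3: below both → same outcome either way.
$474.1: below both → same outcome either way.
$574.2: below both → same outcome either way.
$58: below both → same outcome either way.
$575.9: below both → same outcome either way.
Count: 1.

1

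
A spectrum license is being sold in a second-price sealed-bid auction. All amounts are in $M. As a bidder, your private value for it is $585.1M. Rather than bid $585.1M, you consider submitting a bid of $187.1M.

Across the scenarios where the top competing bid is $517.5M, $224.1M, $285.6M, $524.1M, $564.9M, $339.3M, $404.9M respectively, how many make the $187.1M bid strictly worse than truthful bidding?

7

The deviation hurts exactly when the highest competing bid lies strictly between $187.1M and $585.1M — underbidding then forfeits a profitable win.
$517.5M: inside the interval → strictly worse (loss $67.6M).
$224.1M: inside the interval → strictly worse (loss $361M).
$285.6M: inside the interval → strictly worse (loss $299.5M).
$524.1M: inside the interval → strictly worse (loss $61M).
$564.9M: inside the interval → strictly worse (loss $20.2M).
$339.3M: inside the interval → strictly worse (loss $245.8M).
$404.9M: inside the interval → strictly worse (loss $180.2M).
Count: 7.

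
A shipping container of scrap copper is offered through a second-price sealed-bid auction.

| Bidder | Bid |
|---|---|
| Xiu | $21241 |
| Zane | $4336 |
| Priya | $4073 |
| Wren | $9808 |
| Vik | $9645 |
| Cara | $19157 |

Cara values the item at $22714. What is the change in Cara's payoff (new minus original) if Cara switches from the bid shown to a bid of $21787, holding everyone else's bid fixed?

$1473

The highest bid among the other bidders is $21241; Cara's bid doesn't change that.
Original bid $19157: Cara is not highest (top rival bid is $21241); payoff $0.
Alternative bid $21787: Cara is highest, pays the top rival bid $21241; payoff $22714 − $21241 = $1473.
Change in payoff = $1473 − ($0) = $1473.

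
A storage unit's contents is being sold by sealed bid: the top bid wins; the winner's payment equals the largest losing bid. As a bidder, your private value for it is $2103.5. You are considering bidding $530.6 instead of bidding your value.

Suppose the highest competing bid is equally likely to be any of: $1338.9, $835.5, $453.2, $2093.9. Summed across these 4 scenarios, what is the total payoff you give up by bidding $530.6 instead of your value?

$2042.2

The deviation costs you only when the competing bid falls strictly between $530.6 and $2103.5; elsewhere both bids give the same outcome.
$1338.9: truthful payoff $764.6, deviation payoff $0 → loss $764.6.
$835.5: truthful payoff $1268, deviation payoff $0 → loss $1268.
$453.2: outcomes coincide → loss $0.
$2093.9: truthful payoff $9.6, deviation payoff $0 → loss $9.6.
Total loss = $764.6 + $1268 + $9.6 = $2042.2.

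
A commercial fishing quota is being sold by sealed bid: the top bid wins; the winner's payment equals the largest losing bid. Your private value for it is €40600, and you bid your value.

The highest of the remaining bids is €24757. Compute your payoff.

€15843

Your bid €40600 exceeds the highest competing bid €24757, so you win.
In a second-price auction the winner pays the second-highest bid, €24757.
Payoff = value − price = €40600 − €24757 = €15843.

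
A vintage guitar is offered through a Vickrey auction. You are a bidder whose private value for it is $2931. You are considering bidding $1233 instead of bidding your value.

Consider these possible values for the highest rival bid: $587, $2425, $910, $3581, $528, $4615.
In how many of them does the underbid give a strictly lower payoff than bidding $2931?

1

The deviation hurts exactly when the highest competing bid lies strictly between $1233 and $2931 — underbidding then forfeits a profitable win.
$587: below both → same outcome either way.
$2425: inside the interval → strictly worse (loss $506).
$910: below both → same outcome either way.
$3581: above both → same outcome either way.
$528: below both → same outcome either way.
$4615: above both → same outcome either way.
Count: 1.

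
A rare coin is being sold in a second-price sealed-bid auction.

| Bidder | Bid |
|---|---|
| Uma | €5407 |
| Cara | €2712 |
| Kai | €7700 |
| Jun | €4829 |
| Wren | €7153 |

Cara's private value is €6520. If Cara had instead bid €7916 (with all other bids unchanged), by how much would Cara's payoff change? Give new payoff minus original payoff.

The highest bid among the other bidders is €7700; Cara's bid doesn't change that.
Original bid €2712: Cara is not highest (top rival bid is €7700); payoff €0.
Alternative bid €7916: Cara is highest, pays the top rival bid €7700; payoff €6520 − €7700 = −€1180.
Change in payoff = −€1180 − (€0) = −€1180.

−€1180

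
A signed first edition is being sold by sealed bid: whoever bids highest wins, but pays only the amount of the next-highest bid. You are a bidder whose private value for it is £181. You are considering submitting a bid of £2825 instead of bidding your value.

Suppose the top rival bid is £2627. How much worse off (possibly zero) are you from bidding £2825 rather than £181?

Bidding your value £181: you lose (since £181 < £2627). Payoff £0.
Bidding £2825: you win and pay £2627. Payoff £181 − £2627 = −£2446.
The competing bid £2627 lies between your value and your inflated bid, so overbidding wins an item priced above your value.
Loss from deviating = £0 − (−£2446) = £2446.

£2446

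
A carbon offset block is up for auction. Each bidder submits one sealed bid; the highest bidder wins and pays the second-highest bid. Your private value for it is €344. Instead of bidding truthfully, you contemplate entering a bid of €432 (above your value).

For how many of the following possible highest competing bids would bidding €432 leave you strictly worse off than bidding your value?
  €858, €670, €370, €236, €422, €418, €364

4

The deviation hurts exactly when the highest competing bid lies strictly between €344 and €432 — overbidding then wins at a price above your value.
€858: above both → same outcome either way.
€670: above both → same outcome either way.
€370: inside the interval → strictly worse (loss €26).
€236: below both → same outcome either way.
€422: inside the interval → strictly worse (loss €78).
€418: inside the interval → strictly worse (loss €74).
€364: inside the interval → strictly worse (loss €20).
Count: 4.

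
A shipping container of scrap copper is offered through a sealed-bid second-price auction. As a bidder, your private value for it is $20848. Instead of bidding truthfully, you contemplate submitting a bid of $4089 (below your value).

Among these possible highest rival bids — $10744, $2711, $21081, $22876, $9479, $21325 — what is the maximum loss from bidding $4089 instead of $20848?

$11369

$10744: truthful gives $10104, deviation gives $0 → loss $10104.
$2711: same outcome either way → loss $0.
$21081: same outcome either way → loss $0.
$22876: same outcome either way → loss $0.
$9479: truthful gives $11369, deviation gives $0 → loss $11369.
$21325: same outcome either way → loss $0.
Maximum loss: $11369.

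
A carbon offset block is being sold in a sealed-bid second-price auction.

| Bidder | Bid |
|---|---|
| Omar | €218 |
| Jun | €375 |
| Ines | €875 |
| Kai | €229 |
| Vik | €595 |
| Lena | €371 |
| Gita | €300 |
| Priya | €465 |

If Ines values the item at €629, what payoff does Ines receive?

€34

Highest bid: Ines at €875, so Ines wins.
Second-highest bid: Vik at €595 — that is the price the winner pays.
Ines's payoff = value − price = €629 − €595 = €34.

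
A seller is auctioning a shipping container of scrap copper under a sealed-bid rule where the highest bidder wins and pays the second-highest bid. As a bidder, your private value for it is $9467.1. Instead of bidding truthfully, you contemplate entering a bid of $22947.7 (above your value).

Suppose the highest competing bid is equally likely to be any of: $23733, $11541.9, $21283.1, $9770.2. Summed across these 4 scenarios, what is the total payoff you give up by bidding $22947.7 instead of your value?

The deviation costs you only when the competing bid falls strictly between $9467.1 and $22947.7; elsewhere both bids give the same outcome.
$23733: outcomes coincide → loss $0.
$11541.9: truthful payoff $0, deviation payoff −$2074.8 → loss $2074.8.
$21283.1: truthful payoff $0, deviation payoff −$11816 → loss $11816.
$9770.2: truthful payoff $0, deviation payoff −$303.1 → loss $303.1.
Total loss = $2074.8 + $11816 + $303.1 = $14193.9.
Because the price is fixed by the runner-up's bid, deviating from your value can only change a good outcome into a bad one — never the reverse.

$14193.9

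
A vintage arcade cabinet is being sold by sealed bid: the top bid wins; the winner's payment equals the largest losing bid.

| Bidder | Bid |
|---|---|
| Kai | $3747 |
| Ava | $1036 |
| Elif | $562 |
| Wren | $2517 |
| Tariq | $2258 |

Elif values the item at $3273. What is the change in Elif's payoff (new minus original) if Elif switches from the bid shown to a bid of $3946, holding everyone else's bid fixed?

The highest bid among the other bidders is $3747; Elif's bid doesn't change that.
Original bid $562: Elif is not highest (top rival bid is $3747); payoff $0.
Alternative bid $3946: Elif is highest, pays the top rival bid $3747; payoff $3273 − $3747 = −$474.
Change in payoff = −$474 − ($0) = −$474.

−$474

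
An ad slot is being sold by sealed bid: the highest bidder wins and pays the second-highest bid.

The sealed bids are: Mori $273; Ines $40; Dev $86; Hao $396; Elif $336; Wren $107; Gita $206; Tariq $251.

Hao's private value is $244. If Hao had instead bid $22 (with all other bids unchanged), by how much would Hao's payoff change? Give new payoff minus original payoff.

$92

The highest bid among the other bidders is $336; Hao's bid doesn't change that.
Original bid $396: Hao is highest, pays the top rival bid $336; payoff $244 − $336 = −$92.
Alternative bid $22: Hao is not highest (top rival bid is $336); payoff $0.
Change in payoff = $0 − (−$92) = $92.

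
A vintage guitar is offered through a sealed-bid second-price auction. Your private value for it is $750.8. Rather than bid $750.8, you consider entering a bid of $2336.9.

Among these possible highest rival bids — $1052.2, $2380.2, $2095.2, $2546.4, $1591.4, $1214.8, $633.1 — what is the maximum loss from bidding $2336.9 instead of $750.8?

$1344.4

$1052.2: truthful gives $0, deviation gives −$301.4 → loss $301.4.
$2380.2: same outcome either way → loss $0.
$2095.2: truthful gives $0, deviation gives −$1344.4 → loss $1344.4.
$2546.4: same outcome either way → loss $0.
$1591.4: truthful gives $0, deviation gives −$840.6 → loss $840.6.
$1214.8: truthful gives $0, deviation gives −$464 → loss $464.
$633.1: same outcome either way → loss $0.
Maximum loss: $1344.4.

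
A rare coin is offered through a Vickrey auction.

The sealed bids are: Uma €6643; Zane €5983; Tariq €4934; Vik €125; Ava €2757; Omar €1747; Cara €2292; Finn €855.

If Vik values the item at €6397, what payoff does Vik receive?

Highest bid: Uma at €6643, so Uma wins.
Second-highest bid: Zane at €5983 — that is the price the winner pays.
Vik did not win, so Vik pays nothing and receives nothing: payoff €0.

€0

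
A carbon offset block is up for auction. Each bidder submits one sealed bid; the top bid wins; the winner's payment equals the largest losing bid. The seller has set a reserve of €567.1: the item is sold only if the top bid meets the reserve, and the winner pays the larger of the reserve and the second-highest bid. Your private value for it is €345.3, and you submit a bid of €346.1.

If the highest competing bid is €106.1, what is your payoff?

Your bid €346.1 is the highest bid but falls below the reserve €567.1, so the item goes unsold. Payoff €0.

€0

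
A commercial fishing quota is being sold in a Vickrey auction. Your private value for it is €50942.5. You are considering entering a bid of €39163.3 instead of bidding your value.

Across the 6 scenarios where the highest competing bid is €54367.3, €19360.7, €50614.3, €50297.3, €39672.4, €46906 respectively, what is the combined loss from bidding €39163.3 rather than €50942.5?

€16280

The deviation costs you only when the competing bid falls strictly between €39163.3 and €50942.5; elsewhere both bids give the same outcome.
€54367.3: outcomes coincide → loss €0.
€19360.7: outcomes coincide → loss €0.
€50614.3: truthful payoff €328.2, deviation payoff €0 → loss €328.2.
€50297.3: truthful payoff €645.2, deviation payoff €0 → loss €645.2.
€39672.4: truthful payoff €11270.1, deviation payoff €0 → loss €11270.1.
€46906: truthful payoff €4036.5, deviation payoff €0 → loss €4036.5.
Total loss = €328.2 + €645.2 + €11270.1 + €4036.5 = €16280.
Truthful bidding weakly dominates here: raising your bid can only win items priced above your value, and lowering it can only forfeit items priced below.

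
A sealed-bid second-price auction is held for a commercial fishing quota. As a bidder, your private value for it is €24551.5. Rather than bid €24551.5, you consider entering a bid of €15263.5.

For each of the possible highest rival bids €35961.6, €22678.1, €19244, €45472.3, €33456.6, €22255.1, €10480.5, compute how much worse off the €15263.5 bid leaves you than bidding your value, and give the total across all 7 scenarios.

The deviation costs you only when the competing bid falls strictly between €15263.5 and €24551.5; elsewhere both bids give the same outcome.
€35961.6: outcomes coincide → loss €0.
€22678.1: truthful payoff €1873.4, deviation payoff €0 → loss €1873.4.
€19244: truthful payoff €5307.5, deviation payoff €0 → loss €5307.5.
€45472.3: outcomes coincide → loss €0.
€33456.6: outcomes coincide → loss €0.
€22255.1: truthful payoff €2296.4, deviation payoff €0 → loss €2296.4.
€10480.5: outcomes coincide → loss €0.
Total loss = €1873.4 + €5307.5 + €2296.4 = €9477.3.

€9477.3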